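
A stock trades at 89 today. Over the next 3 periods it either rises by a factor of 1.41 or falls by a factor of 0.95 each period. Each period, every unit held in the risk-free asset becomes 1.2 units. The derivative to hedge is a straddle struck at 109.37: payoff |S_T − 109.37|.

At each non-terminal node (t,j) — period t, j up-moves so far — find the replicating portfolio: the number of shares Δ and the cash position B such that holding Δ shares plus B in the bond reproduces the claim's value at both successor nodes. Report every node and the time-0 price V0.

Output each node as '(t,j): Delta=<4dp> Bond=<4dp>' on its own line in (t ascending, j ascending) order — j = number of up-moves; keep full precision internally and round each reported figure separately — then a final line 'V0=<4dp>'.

(0,0): Delta=0.7662 Bond=-38.8461
(1,0): Delta=0.3532 Bond=-11.6914
(1,1): Delta=1.0000 Bond=-75.9514
(2,0): Delta=-0.7897 Bond=77.7703
(2,1): Delta=1.0000 Bond=-91.1417
(2,2): Delta=1.0000 Bond=-91.1417
V0=29.3482

Under the risk-neutral measure, an up-move has probability p* = (R−d)/(u−d) = 0.5435 and values discount at R = 1.2.
At expiry t=3: V(3,0)=33.0636, V(3,1)=3.8847, V(3,2)=58.7239, V(3,3)=140.1167
Node (2,0) S=80.3225: V=(p*·3.8847+(1−p*)·33.0636)/1.2=14.3379; Δ=(3.8847−33.0636)/(113.2547−76.3064)=-0.7897; B=V−Δ·S=77.7703
Node (2,1) S=119.2155: V=(p*·58.7239+(1−p*)·3.8847)/1.2=28.0738; Δ=(58.7239−3.8847)/(168.0939−113.2547)=1.0000; B=V−Δ·S=-91.1417
Node (2,2) S=176.9409: V=(p*·140.1167+(1−p*)·58.7239)/1.2=85.7992; Δ=(140.1167−58.7239)/(249.4867−168.0939)=1.0000; B=V−Δ·S=-91.1417
Node (1,0) S=84.5500: V=(p*·28.0738+(1−p*)·14.3379)/1.2=18.1692; Δ=(28.0738−14.3379)/(119.2155−80.3225)=0.3532; B=V−Δ·S=-11.6914
Node (1,1) S=125.4900: V=(p*·85.7992+(1−p*)·28.0738)/1.2=49.5386; Δ=(85.7992−28.0738)/(176.9409−119.2155)=1.0000; B=V−Δ·S=-75.9514
Node (0,0) S=89.0000: V=(p*·49.5386+(1−p*)·18.1692)/1.2=29.3482; Δ=(49.5386−18.1692)/(125.4900−84.5500)=0.7662; B=V−Δ·S=-38.8461
Self-financing check: at every node Δ·S+B equals the discounted successor values.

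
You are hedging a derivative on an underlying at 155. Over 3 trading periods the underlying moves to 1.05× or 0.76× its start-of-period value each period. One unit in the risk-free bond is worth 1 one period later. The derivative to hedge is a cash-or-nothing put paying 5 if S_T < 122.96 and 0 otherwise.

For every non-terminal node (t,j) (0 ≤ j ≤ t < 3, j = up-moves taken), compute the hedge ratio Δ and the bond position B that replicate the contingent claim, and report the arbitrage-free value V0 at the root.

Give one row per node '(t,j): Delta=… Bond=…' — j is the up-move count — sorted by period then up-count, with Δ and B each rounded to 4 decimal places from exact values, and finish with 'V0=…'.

(0,0): Delta=-0.0317 Bond=5.3149
(1,0): Delta=-0.1211 Bond=15.8442
(1,1): Delta=-0.0183 Bond=3.1213
(2,0): Delta=0.0000 Bond=5.0000
(2,1): Delta=-0.1394 Bond=18.1034
(2,2): Delta=0.0000 Bond=0.0000
V0=0.3946

No-arbitrage ⇒ martingale measure with p* = (R−d)/(u−d) = 0.8276.
At expiry t=3: V(3,0)=5.0000, V(3,1)=5.0000, V(3,2)=0.0000, V(3,3)=0.0000
(2,0): S=89.5280. Δ = (V_up−V_dn)/(S_up−S_dn) = (5.0000−5.0000)/(94.0044−68.0413) = 0.0000. V = [p*·5.0000 + (1−p*)·5.0000]/1 = 5.0000. B = V − Δ·S = 5.0000.
(2,1): S=123.6900. Δ = (V_up−V_dn)/(S_up−S_dn) = (0.0000−5.0000)/(129.8745−94.0044) = -0.1394. V = [p*·0.0000 + (1−p*)·5.0000]/1 = 0.8621. B = V − Δ·S = 18.1034.
(2,2): S=170.8875. Δ = (V_up−V_dn)/(S_up−S_dn) = (0.0000−0.0000)/(179.4319−129.8745) = 0.0000. V = [p*·0.0000 + (1−p*)·0.0000]/1 = 0.0000. B = V − Δ·S = 0.0000.
(1,0): S=117.8000. Δ = (V_up−V_dn)/(S_up−S_dn) = (0.8621−5.0000)/(123.6900−89.5280) = -0.1211. V = [p*·0.8621 + (1−p*)·5.0000]/1 = 1.5755. B = V − Δ·S = 15.8442.
(1,1): S=162.7500. Δ = (V_up−V_dn)/(S_up−S_dn) = (0.0000−0.8621)/(170.8875−123.6900) = -0.0183. V = [p*·0.0000 + (1−p*)·0.8621]/1 = 0.1486. B = V − Δ·S = 3.1213.
(0,0): S=155.0000. Δ = (V_up−V_dn)/(S_up−S_dn) = (0.1486−1.5755)/(162.7500−117.8000) = -0.0317. V = [p*·0.1486 + (1−p*)·1.5755]/1 = 0.3946. B = V − Δ·S = 5.3149.
Root portfolio cost Δ·155+B reproduces V0=0.3946.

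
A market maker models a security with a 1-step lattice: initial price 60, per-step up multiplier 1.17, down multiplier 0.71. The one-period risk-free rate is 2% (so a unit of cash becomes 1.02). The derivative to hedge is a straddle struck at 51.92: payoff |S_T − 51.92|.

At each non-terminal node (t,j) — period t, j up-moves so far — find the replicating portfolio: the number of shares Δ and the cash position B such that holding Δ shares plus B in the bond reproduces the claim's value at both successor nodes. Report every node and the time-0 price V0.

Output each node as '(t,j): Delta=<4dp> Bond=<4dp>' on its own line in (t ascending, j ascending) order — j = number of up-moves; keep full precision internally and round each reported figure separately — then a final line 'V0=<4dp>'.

Since d<R<u, set p* = (R−d)/(u−d) = 0.6739; price each node as the discounted p*-expectation of its children.
Terminal values V(1,·): V(1,0)=9.3200, V(1,1)=18.2800
(0,0): S=60.0000. Δ = (V_up−V_dn)/(S_up−S_dn) = (18.2800−9.3200)/(70.2000−42.6000) = 0.3246. V = [p*·18.2800 + (1−p*)·9.3200]/1.02 = 15.0571. B = V − Δ·S = -4.4211.
Self-financing check: at every node Δ·S+B equals the discounted successor values.

(0,0): Delta=0.3246 Bond=-4.4211
V0=15.0571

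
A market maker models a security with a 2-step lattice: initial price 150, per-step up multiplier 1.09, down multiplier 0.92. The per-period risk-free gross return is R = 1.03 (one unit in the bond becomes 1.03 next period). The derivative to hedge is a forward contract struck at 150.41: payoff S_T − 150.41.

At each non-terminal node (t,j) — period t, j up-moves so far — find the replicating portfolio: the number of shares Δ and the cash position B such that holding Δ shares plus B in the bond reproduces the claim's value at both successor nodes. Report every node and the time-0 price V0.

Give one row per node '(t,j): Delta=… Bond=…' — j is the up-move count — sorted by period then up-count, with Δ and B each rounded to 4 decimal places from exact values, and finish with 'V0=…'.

(0,0): Delta=1.0000 Bond=-141.7759
(1,0): Delta=1.0000 Bond=-146.0291
(1,1): Delta=1.0000 Bond=-146.0291
V0=8.2241

Risk-neutral probability p* = (R−d)/(u−d) = (1.03−0.92)/(1.09−0.92) = 0.6471.
Payoff layer (t=2): V(2,0)=-23.4500, V(2,1)=0.0100, V(2,2)=27.8050
Node (1,0) S=138.0000: V=(p*·0.0100+(1−p*)·-23.4500)/1.03=-8.0291; Δ=(0.0100−-23.4500)/(150.4200−126.9600)=1.0000; B=V−Δ·S=-146.0291
Node (1,1) S=163.5000: V=(p*·27.8050+(1−p*)·0.0100)/1.03=17.4709; Δ=(27.8050−0.0100)/(178.2150−150.4200)=1.0000; B=V−Δ·S=-146.0291
Node (0,0) S=150.0000: V=(p*·17.4709+(1−p*)·-8.0291)/1.03=8.2241; Δ=(17.4709−-8.0291)/(163.5000−138.0000)=1.0000; B=V−Δ·S=-141.7759
Each (Δ,B) replicates both successor values, so the strategy is self-financing and V0 is arbitrage-free.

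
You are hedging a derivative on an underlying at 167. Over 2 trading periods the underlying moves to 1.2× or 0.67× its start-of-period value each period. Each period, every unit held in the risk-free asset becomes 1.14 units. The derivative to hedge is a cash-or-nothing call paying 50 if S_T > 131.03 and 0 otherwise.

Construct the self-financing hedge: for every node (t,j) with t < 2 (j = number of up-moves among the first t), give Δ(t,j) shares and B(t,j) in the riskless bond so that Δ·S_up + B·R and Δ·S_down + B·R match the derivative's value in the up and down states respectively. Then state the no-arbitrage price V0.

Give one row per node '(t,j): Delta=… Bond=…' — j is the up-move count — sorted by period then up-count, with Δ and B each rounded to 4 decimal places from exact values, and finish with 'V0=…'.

(0,0): Delta=0.0561 Bond=28.6119
(1,0): Delta=0.8431 Bond=-55.4452
(1,1): Delta=0.0000 Bond=43.8596
V0=37.9803

Since d<R<u, set p* = (R−d)/(u−d) = 0.8868; price each node as the discounted p*-expectation of its children.
At expiry t=2: V(2,0)=0.0000, V(2,1)=50.0000, V(2,2)=50.0000
(1,0): S=111.8900. Δ = (V_up−V_dn)/(S_up−S_dn) = (50.0000−0.0000)/(134.2680−74.9663) = 0.8431. V = [p*·50.0000 + (1−p*)·0.0000]/1.14 = 38.8944. B = V − Δ·S = -55.4452.
(1,1): S=200.4000. Δ = (V_up−V_dn)/(S_up−S_dn) = (50.0000−50.0000)/(240.4800−134.2680) = 0.0000. V = [p*·50.0000 + (1−p*)·50.0000]/1.14 = 43.8596. B = V − Δ·S = 43.8596.
(0,0): S=167.0000. Δ = (V_up−V_dn)/(S_up−S_dn) = (43.8596−38.8944)/(200.4000−111.8900) = 0.0561. V = [p*·43.8596 + (1−p*)·38.8944]/1.14 = 37.9803. B = V − Δ·S = 28.6119.
Root portfolio cost Δ·167+B reproduces V0=37.9803.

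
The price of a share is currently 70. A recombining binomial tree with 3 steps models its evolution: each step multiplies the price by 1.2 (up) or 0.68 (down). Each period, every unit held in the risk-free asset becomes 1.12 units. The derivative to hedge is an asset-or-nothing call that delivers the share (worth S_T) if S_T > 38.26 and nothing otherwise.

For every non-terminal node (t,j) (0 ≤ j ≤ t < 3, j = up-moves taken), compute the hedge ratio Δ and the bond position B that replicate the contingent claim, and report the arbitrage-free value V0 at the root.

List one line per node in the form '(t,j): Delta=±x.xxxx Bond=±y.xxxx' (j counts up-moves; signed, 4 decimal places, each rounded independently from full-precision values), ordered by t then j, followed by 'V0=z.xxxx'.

Risk-neutral probability p* = (R−d)/(u−d) = (1.12−0.68)/(1.2−0.68) = 0.8462.
Terminal values V(3,·): V(3,0)=0.0000, V(3,1)=38.8416, V(3,2)=68.5440, V(3,3)=120.9600
  t=2,j=0: stock 32.3680 → up 38.8416 (V=38.8416), down 22.0102 (V=0.0000). Price 29.3446; hedge Δ=2.3077, bond B=-45.3508.
  t=2,j=1: stock 57.1200 → up 68.5440 (V=68.5440), down 38.8416 (V=38.8416). Price 57.1200; hedge Δ=1.0000, bond B=0.0000.
  t=2,j=2: stock 100.8000 → up 120.9600 (V=120.9600), down 68.5440 (V=68.5440). Price 100.8000; hedge Δ=1.0000, bond B=0.0000.
  t=1,j=0: stock 47.6000 → up 57.1200 (V=57.1200), down 32.3680 (V=29.3446). Price 47.1847; hedge Δ=1.1221, bond B=-6.2295.
  t=1,j=1: stock 84.0000 → up 100.8000 (V=100.8000), down 57.1200 (V=57.1200). Price 84.0000; hedge Δ=1.0000, bond B=0.0000.
  t=0,j=0: stock 70.0000 → up 84.0000 (V=84.0000), down 47.6000 (V=47.1847). Price 69.9430; hedge Δ=1.0114, bond B=-0.8557.
Root portfolio cost Δ·70+B reproduces V0=69.9430.

(0,0): Delta=1.0114 Bond=-0.8557
(1,0): Delta=1.1221 Bond=-6.2295
(1,1): Delta=1.0000 Bond=0.0000
(2,0): Delta=2.3077 Bond=-45.3508
(2,1): Delta=1.0000 Bond=0.0000
(2,2): Delta=1.0000 Bond=0.0000
V0=69.9430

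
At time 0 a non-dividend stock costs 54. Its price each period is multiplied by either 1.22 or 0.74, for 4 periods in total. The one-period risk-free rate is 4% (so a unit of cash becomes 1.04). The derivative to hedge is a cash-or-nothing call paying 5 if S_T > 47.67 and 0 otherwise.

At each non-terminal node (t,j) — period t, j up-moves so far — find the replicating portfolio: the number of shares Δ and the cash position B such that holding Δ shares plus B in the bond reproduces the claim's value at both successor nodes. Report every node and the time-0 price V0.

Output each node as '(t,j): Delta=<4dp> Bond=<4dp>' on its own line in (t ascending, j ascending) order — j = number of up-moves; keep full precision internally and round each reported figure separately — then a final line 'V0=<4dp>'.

No-arbitrage ⇒ martingale measure with p* = (R−d)/(u−d) = 0.6250.
At expiry t=4: V(4,0)=0.0000, V(4,1)=0.0000, V(4,2)=0.0000, V(4,3)=5.0000, V(4,4)=5.0000
  t=3,j=0: stock 21.8821 → up 26.6962 (V=0.0000), down 16.1928 (V=0.0000). Price 0.0000; hedge Δ=0.0000, bond B=0.0000.
  t=3,j=1: stock 36.0759 → up 44.0126 (V=0.0000), down 26.6962 (V=0.0000). Price 0.0000; hedge Δ=0.0000, bond B=0.0000.
  t=3,j=2: stock 59.4765 → up 72.5613 (V=5.0000), down 44.0126 (V=0.0000). Price 3.0048; hedge Δ=0.1751, bond B=-7.4119.
  t=3,j=3: stock 98.0558 → up 119.6281 (V=5.0000), down 72.5613 (V=5.0000). Price 4.8077; hedge Δ=0.0000, bond B=4.8077.
  t=2,j=0: stock 29.5704 → up 36.0759 (V=0.0000), down 21.8821 (V=0.0000). Price 0.0000; hedge Δ=0.0000, bond B=0.0000.
  t=2,j=1: stock 48.7512 → up 59.4765 (V=3.0048), down 36.0759 (V=0.0000). Price 1.8058; hedge Δ=0.1284, bond B=-4.4542.
  t=2,j=2: stock 80.3736 → up 98.0558 (V=4.8077), down 59.4765 (V=3.0048). Price 3.9727; hedge Δ=0.0467, bond B=0.2167.
  t=1,j=0: stock 39.9600 → up 48.7512 (V=1.8058), down 29.5704 (V=0.0000). Price 1.0852; hedge Δ=0.0941, bond B=-2.6768.
  t=1,j=1: stock 65.8800 → up 80.3736 (V=3.9727), down 48.7512 (V=1.8058). Price 3.0386; hedge Δ=0.0685, bond B=-1.4759.
  t=0,j=0: stock 54.0000 → up 65.8800 (V=3.0386), down 39.9600 (V=1.0852). Price 2.2174; hedge Δ=0.0754, bond B=-1.8521.
Root portfolio cost Δ·54+B reproduces V0=2.2174.

(0,0): Delta=0.0754 Bond=-1.8521
(1,0): Delta=0.0941 Bond=-2.6768
(1,1): Delta=0.0685 Bond=-1.4759
(2,0): Delta=0.0000 Bond=0.0000
(2,1): Delta=0.1284 Bond=-4.4542
(2,2): Delta=0.0467 Bond=0.2167
(3,0): Delta=0.0000 Bond=0.0000
(3,1): Delta=0.0000 Bond=0.0000
(3,2): Delta=0.1751 Bond=-7.4119
(3,3): Delta=0.0000 Bond=4.8077
V0=2.2174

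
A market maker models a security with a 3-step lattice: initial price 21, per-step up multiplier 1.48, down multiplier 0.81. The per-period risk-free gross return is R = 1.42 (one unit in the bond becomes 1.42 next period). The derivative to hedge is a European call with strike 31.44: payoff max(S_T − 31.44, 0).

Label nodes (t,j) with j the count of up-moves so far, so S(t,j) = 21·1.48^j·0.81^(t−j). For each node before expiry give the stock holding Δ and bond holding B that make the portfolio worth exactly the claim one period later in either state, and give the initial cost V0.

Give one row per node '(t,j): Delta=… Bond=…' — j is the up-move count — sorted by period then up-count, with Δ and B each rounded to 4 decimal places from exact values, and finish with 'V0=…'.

(0,0): Delta=0.9339 Bond=-9.5024
(1,0): Delta=0.3274 Bond=-3.1763
(1,1): Delta=0.9665 Bond=-14.5083
(2,0): Delta=0.0000 Bond=0.0000
(2,1): Delta=0.3450 Bond=-4.9539
(2,2): Delta=1.0000 Bond=-22.1408
V0=10.1092

The replicating-portfolio and risk-neutral prices coincide; use p* = (1.42−0.81)/(1.48−0.81) = 0.9104 for the latter.
Terminal payoffs: V(3,0)=0.0000, V(3,1)=0.0000, V(3,2)=5.8187, V(3,3)=36.6376
  t=2,j=0: stock 13.7781 → up 20.3916 (V=0.0000), down 11.1603 (V=0.0000). Price 0.0000; hedge Δ=0.0000, bond B=0.0000.
  t=2,j=1: stock 25.1748 → up 37.2587 (V=5.8187), down 20.3916 (V=0.0000). Price 3.7307; hedge Δ=0.3450, bond B=-4.9539.
  t=2,j=2: stock 45.9984 → up 68.0776 (V=36.6376), down 37.2587 (V=5.8187). Price 23.8576; hedge Δ=1.0000, bond B=-22.1408.
  t=1,j=0: stock 17.0100 → up 25.1748 (V=3.7307), down 13.7781 (V=0.0000). Price 2.3920; hedge Δ=0.3274, bond B=-3.1763.
  t=1,j=1: stock 31.0800 → up 45.9984 (V=23.8576), down 25.1748 (V=3.7307). Price 15.5318; hedge Δ=0.9665, bond B=-14.5083.
  t=0,j=0: stock 21.0000 → up 31.0800 (V=15.5318), down 17.0100 (V=2.3920). Price 10.1092; hedge Δ=0.9339, bond B=-9.5024.
The time-0 hedge costs 10.1092, which is the no-arbitrage price.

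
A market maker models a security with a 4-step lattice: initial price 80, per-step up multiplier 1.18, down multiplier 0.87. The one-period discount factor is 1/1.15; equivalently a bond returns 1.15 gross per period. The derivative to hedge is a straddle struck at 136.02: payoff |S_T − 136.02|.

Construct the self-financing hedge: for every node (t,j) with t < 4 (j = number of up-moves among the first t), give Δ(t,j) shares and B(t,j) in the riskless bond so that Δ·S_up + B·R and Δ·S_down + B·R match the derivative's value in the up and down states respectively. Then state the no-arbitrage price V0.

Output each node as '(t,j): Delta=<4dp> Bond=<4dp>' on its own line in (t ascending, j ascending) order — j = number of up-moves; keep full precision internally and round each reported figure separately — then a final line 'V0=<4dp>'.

No-arbitrage ⇒ martingale measure with p* = (R−d)/(u−d) = 0.9032.
Payoff layer (t=4): V(4,0)=90.1882, V(4,1)=73.8573, V(4,2)=51.7074, V(4,3)=21.6650, V(4,4)=19.0822
  t=3,j=0: stock 52.6802 → up 62.1627 (V=73.8573), down 45.8318 (V=90.1882). Price 65.5980; hedge Δ=-1.0000, bond B=118.2783.
  t=3,j=1: stock 71.4514 → up 84.3126 (V=51.7074), down 62.1627 (V=73.8573). Price 46.8269; hedge Δ=-1.0000, bond B=118.2783.
  t=3,j=2: stock 96.9110 → up 114.3550 (V=21.6650), down 84.3126 (V=51.7074). Price 21.3672; hedge Δ=-1.0000, bond B=118.2783.
  t=3,j=3: stock 131.4426 → up 155.1022 (V=19.0822), down 114.3550 (V=21.6650). Price 16.8106; hedge Δ=-0.0634, bond B=25.1420.
  t=2,j=0: stock 60.5520 → up 71.4514 (V=46.8269), down 52.6802 (V=65.5980). Price 42.2987; hedge Δ=-1.0000, bond B=102.8507.
  t=2,j=1: stock 82.1280 → up 96.9110 (V=21.3672), down 71.4514 (V=46.8269). Price 20.7227; hedge Δ=-1.0000, bond B=102.8507.
  t=2,j=2: stock 111.3920 → up 131.4426 (V=16.8106), down 96.9110 (V=21.3672). Price 15.0013; hedge Δ=-0.1320, bond B=29.7002.
  t=1,j=0: stock 69.6000 → up 82.1280 (V=20.7227), down 60.5520 (V=42.2987). Price 19.8354; hedge Δ=-1.0000, bond B=89.4354.
  t=1,j=1: stock 94.4000 → up 111.3920 (V=15.0013), down 82.1280 (V=20.7227). Price 13.5261; hedge Δ=-0.1955, bond B=31.9820.
  t=0,j=0: stock 80.0000 → up 94.4000 (V=13.5261), down 69.6000 (V=19.8354). Price 12.2928; hedge Δ=-0.2544, bond B=32.6452.
Root portfolio cost Δ·80+B reproduces V0=12.2928.

(0,0): Delta=-0.2544 Bond=32.6452
(1,0): Delta=-1.0000 Bond=89.4354
(1,1): Delta=-0.1955 Bond=31.9820
(2,0): Delta=-1.0000 Bond=102.8507
(2,1): Delta=-1.0000 Bond=102.8507
(2,2): Delta=-0.1320 Bond=29.7002
(3,0): Delta=-1.0000 Bond=118.2783
(3,1): Delta=-1.0000 Bond=118.2783
(3,2): Delta=-1.0000 Bond=118.2783
(3,3): Delta=-0.0634 Bond=25.1420
V0=12.2928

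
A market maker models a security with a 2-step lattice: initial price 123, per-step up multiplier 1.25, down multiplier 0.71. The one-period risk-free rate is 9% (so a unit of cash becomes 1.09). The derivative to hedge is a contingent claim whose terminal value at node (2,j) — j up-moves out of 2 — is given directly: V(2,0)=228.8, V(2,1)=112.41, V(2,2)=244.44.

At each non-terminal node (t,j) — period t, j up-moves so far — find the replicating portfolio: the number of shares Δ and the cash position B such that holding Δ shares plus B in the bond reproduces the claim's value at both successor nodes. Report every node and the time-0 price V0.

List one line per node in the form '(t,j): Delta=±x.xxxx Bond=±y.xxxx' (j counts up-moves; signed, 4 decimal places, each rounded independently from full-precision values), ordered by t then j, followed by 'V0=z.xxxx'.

(0,0): Delta=0.8070 Bond=58.9842
(1,0): Delta=-2.4681 Bond=350.3039
(1,1): Delta=1.5902 Bond=-56.1330
V0=158.2436

Risk-neutral probability p* = (R−d)/(u−d) = (1.09−0.71)/(1.25−0.71) = 0.7037.
Terminal payoffs: V(2,0)=228.8000, V(2,1)=112.4100, V(2,2)=244.4400
(1,0): S=87.3300. Δ = (V_up−V_dn)/(S_up−S_dn) = (112.4100−228.8000)/(109.1625−62.0043) = -2.4681. V = [p*·112.4100 + (1−p*)·228.8000]/1.09 = 134.7669. B = V − Δ·S = 350.3039.
(1,1): S=153.7500. Δ = (V_up−V_dn)/(S_up−S_dn) = (244.4400−112.4100)/(192.1875−109.1625) = 1.5902. V = [p*·244.4400 + (1−p*)·112.4100]/1.09 = 188.3670. B = V − Δ·S = -56.1330.
(0,0): S=123.0000. Δ = (V_up−V_dn)/(S_up−S_dn) = (188.3670−134.7669)/(153.7500−87.3300) = 0.8070. V = [p*·188.3670 + (1−p*)·134.7669]/1.09 = 158.2436. B = V − Δ·S = 58.9842.
Check: Δ(0,0)·S0 + B(0,0) = 158.2436 = V0.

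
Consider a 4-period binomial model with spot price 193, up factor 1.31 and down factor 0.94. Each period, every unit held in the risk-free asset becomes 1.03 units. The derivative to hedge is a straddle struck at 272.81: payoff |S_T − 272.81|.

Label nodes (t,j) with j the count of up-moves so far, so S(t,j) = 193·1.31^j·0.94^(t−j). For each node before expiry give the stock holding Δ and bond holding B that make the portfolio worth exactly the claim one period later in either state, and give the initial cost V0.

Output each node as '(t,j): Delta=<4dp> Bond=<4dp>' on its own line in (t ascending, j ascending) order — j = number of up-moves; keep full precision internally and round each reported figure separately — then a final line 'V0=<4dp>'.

(0,0): Delta=-0.3316 Bond=132.8540
(1,0): Delta=-0.6034 Bond=186.1447
(1,1): Delta=0.2751 Bond=-16.5540
(2,0): Delta=-0.8515 Bond=234.0306
(2,1): Delta=-0.0496 Bond=60.1241
(2,2): Delta=1.0000 Bond=-257.1496
(3,0): Delta=-1.0000 Bond=264.8641
(3,1): Delta=-0.5198 Bond=166.9681
(3,2): Delta=1.0000 Bond=-264.8641
(3,3): Delta=1.0000 Bond=-264.8641
V0=68.8500

The replicating-portfolio and risk-neutral prices coincide; use p* = (1.03−0.94)/(1.31−0.94) = 0.2432 for the latter.
Terminal values V(4,·): V(4,0)=122.1255, V(4,1)=62.8134, V(4,2)=19.8448, V(4,3)=135.0387, V(4,4)=295.5748
Node (3,0) S=160.3027: V=(p*·62.8134+(1−p*)·122.1255)/1.03=104.5614; Δ=(62.8134−122.1255)/(209.9966−150.6845)=-1.0000; B=V−Δ·S=264.8641
Node (3,1) S=223.4006: V=(p*·19.8448+(1−p*)·62.8134)/1.03=50.8365; Δ=(19.8448−62.8134)/(292.6548−209.9966)=-0.5198; B=V−Δ·S=166.9681
Node (3,2) S=311.3349: V=(p*·135.0387+(1−p*)·19.8448)/1.03=46.4708; Δ=(135.0387−19.8448)/(407.8487−292.6548)=1.0000; B=V−Δ·S=-264.8641
Node (3,3) S=433.8816: V=(p*·295.5748+(1−p*)·135.0387)/1.03=169.0175; Δ=(295.5748−135.0387)/(568.3848−407.8487)=1.0000; B=V−Δ·S=-264.8641
Node (2,0) S=170.5348: V=(p*·50.8365+(1−p*)·104.5614)/1.03=88.8283; Δ=(50.8365−104.5614)/(223.4006−160.3027)=-0.8515; B=V−Δ·S=234.0306
Node (2,1) S=237.6602: V=(p*·46.4708+(1−p*)·50.8365)/1.03=48.3248; Δ=(46.4708−50.8365)/(311.3349−223.4006)=-0.0496; B=V−Δ·S=60.1241
Node (2,2) S=331.2073: V=(p*·169.0175+(1−p*)·46.4708)/1.03=74.0577; Δ=(169.0175−46.4708)/(433.8816−311.3349)=1.0000; B=V−Δ·S=-257.1496
Node (1,0) S=181.4200: V=(p*·48.3248+(1−p*)·88.8283)/1.03=76.6758; Δ=(48.3248−88.8283)/(237.6602−170.5348)=-0.6034; B=V−Δ·S=186.1447
Node (1,1) S=252.8300: V=(p*·74.0577+(1−p*)·48.3248)/1.03=52.9944; Δ=(74.0577−48.3248)/(331.2073−237.6602)=0.2751; B=V−Δ·S=-16.5540
Node (0,0) S=193.0000: V=(p*·52.9944+(1−p*)·76.6758)/1.03=68.8500; Δ=(52.9944−76.6758)/(252.8300−181.4200)=-0.3316; B=V−Δ·S=132.8540
Each (Δ,B) replicates both successor values, so the strategy is self-financing and V0 is arbitrage-free.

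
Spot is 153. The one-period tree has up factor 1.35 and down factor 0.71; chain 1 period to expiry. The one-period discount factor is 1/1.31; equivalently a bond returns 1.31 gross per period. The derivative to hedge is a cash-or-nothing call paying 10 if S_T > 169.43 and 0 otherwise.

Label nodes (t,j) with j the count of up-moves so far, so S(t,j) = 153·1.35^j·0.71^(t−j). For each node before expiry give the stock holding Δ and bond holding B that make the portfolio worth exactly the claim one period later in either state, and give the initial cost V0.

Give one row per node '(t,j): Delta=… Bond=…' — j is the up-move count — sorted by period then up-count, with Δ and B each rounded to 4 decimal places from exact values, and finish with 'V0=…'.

(0,0): Delta=0.1021 Bond=-8.4685
V0=7.1565

No-arbitrage ⇒ martingale measure with p* = (R−d)/(u−d) = 0.9375.
Terminal values V(1,·): V(1,0)=0.0000, V(1,1)=10.0000
(0,0): S=153.0000. Δ = (V_up−V_dn)/(S_up−S_dn) = (10.0000−0.0000)/(206.5500−108.6300) = 0.1021. V = [p*·10.0000 + (1−p*)·0.0000]/1.31 = 7.1565. B = V − Δ·S = -8.4685.
Root portfolio cost Δ·153+B reproduces V0=7.1565.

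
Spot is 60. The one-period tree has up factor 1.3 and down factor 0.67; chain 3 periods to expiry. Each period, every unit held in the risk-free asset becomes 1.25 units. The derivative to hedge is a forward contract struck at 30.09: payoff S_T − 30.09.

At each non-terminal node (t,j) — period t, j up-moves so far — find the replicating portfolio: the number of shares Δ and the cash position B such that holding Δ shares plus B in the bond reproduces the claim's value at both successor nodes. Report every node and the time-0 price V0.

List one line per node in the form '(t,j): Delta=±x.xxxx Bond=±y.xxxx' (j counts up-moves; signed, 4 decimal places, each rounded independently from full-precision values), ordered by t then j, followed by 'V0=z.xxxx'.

(0,0): Delta=1.0000 Bond=-15.4061
(1,0): Delta=1.0000 Bond=-19.2576
(1,1): Delta=1.0000 Bond=-19.2576
(2,0): Delta=1.0000 Bond=-24.0720
(2,1): Delta=1.0000 Bond=-24.0720
(2,2): Delta=1.0000 Bond=-24.0720
V0=44.5939

Risk-neutral probability p* = (R−d)/(u−d) = (1.25−0.67)/(1.3−0.67) = 0.9206.
Payoff layer (t=3): V(3,0)=-12.0442, V(3,1)=4.9242, V(3,2)=37.8480, V(3,3)=101.7300
  t=2,j=0: stock 26.9340 → up 35.0142 (V=4.9242), down 18.0458 (V=-12.0442). Price 2.8620; hedge Δ=1.0000, bond B=-24.0720.
  t=2,j=1: stock 52.2600 → up 67.9380 (V=37.8480), down 35.0142 (V=4.9242). Price 28.1880; hedge Δ=1.0000, bond B=-24.0720.
  t=2,j=2: stock 101.4000 → up 131.8200 (V=101.7300), down 67.9380 (V=37.8480). Price 77.3280; hedge Δ=1.0000, bond B=-24.0720.
  t=1,j=0: stock 40.2000 → up 52.2600 (V=28.1880), down 26.9340 (V=2.8620). Price 20.9424; hedge Δ=1.0000, bond B=-19.2576.
  t=1,j=1: stock 78.0000 → up 101.4000 (V=77.3280), down 52.2600 (V=28.1880). Price 58.7424; hedge Δ=1.0000, bond B=-19.2576.
  t=0,j=0: stock 60.0000 → up 78.0000 (V=58.7424), down 40.2000 (V=20.9424). Price 44.5939; hedge Δ=1.0000, bond B=-15.4061.
Check: Δ(0,0)·S0 + B(0,0) = 44.5939 = V0.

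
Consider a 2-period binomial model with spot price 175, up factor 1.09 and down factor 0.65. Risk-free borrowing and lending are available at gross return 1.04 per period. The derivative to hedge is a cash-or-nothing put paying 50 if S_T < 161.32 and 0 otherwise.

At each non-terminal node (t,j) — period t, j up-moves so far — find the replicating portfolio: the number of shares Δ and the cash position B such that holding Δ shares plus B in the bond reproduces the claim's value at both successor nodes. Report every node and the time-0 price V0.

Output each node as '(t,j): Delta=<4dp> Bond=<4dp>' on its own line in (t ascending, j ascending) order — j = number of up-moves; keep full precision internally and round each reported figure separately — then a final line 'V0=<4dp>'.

(0,0): Delta=-0.5534 Bond=106.7585
(1,0): Delta=0.0000 Bond=48.0769
(1,1): Delta=-0.5957 Bond=119.0997
V0=9.9094

No-arbitrage ⇒ martingale measure with p* = (R−d)/(u−d) = 0.8864.
Terminal payoffs: V(2,0)=50.0000, V(2,1)=50.0000, V(2,2)=0.0000
Node (1,0) S=113.7500: V=(p*·50.0000+(1−p*)·50.0000)/1.04=48.0769; Δ=(50.0000−50.0000)/(123.9875−73.9375)=0.0000; B=V−Δ·S=48.0769
Node (1,1) S=190.7500: V=(p*·0.0000+(1−p*)·50.0000)/1.04=5.4633; Δ=(0.0000−50.0000)/(207.9175−123.9875)=-0.5957; B=V−Δ·S=119.0997
Node (0,0) S=175.0000: V=(p*·5.4633+(1−p*)·48.0769)/1.04=9.9094; Δ=(5.4633−48.0769)/(190.7500−113.7500)=-0.5534; B=V−Δ·S=106.7585
Check: Δ(0,0)·S0 + B(0,0) = 9.9094 = V0.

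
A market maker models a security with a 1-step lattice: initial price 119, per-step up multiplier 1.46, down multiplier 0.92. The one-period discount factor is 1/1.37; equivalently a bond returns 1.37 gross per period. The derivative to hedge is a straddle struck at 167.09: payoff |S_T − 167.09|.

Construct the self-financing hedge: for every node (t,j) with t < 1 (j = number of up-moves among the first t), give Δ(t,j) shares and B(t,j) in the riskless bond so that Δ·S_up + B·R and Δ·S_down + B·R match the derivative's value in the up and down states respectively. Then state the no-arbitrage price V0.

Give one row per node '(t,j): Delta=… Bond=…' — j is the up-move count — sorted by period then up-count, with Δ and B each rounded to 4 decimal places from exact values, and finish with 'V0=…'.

Risk-neutral probability p* = (R−d)/(u−d) = (1.37−0.92)/(1.46−0.92) = 0.8333.
At expiry t=1: V(1,0)=57.6100, V(1,1)=6.6500
  t=0,j=0: stock 119.0000 → up 173.7400 (V=6.6500), down 109.4800 (V=57.6100). Price 11.0535; hedge Δ=-0.7930, bond B=105.4239.
Root portfolio cost Δ·119+B reproduces V0=11.0535.

(0,0): Delta=-0.7930 Bond=105.4239
V0=11.0535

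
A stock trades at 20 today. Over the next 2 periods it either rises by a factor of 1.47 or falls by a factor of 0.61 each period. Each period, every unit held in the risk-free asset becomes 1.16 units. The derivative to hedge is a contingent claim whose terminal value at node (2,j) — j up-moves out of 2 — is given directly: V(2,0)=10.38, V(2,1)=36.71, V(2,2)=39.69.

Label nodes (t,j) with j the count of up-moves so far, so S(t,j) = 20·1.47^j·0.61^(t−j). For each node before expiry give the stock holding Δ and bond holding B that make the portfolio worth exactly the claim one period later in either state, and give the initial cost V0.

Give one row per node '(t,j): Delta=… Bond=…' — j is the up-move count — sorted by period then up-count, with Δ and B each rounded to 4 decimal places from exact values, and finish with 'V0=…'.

(0,0): Delta=0.5712 Bond=14.2205
(1,0): Delta=2.5095 Bond=-7.1517
(1,1): Delta=0.1179 Bond=29.8244
V0=25.6448

No-arbitrage ⇒ martingale measure with p* = (R−d)/(u−d) = 0.6395.
Payoff layer (t=2): V(2,0)=10.3800, V(2,1)=36.7100, V(2,2)=39.6900
Node (1,0) S=12.2000: V=(p*·36.7100+(1−p*)·10.3800)/1.16=23.4646; Δ=(36.7100−10.3800)/(17.9340−7.4420)=2.5095; B=V−Δ·S=-7.1517
Node (1,1) S=29.4000: V=(p*·39.6900+(1−p*)·36.7100)/1.16=33.2895; Δ=(39.6900−36.7100)/(43.2180−17.9340)=0.1179; B=V−Δ·S=29.8244
Node (0,0) S=20.0000: V=(p*·33.2895+(1−p*)·23.4646)/1.16=25.6448; Δ=(33.2895−23.4646)/(29.4000−12.2000)=0.5712; B=V−Δ·S=14.2205
Root portfolio cost Δ·20+B reproduces V0=25.6448.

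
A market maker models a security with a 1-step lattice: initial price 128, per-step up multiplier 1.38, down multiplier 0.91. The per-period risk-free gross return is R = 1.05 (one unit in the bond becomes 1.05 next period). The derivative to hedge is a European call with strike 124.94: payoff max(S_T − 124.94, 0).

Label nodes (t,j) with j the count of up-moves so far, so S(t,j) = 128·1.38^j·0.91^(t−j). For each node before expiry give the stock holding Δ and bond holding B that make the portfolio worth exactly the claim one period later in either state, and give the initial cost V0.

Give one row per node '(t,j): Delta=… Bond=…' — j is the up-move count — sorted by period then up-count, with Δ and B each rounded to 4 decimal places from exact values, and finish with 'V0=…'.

No-arbitrage ⇒ martingale measure with p* = (R−d)/(u−d) = 0.2979.
At expiry t=1: V(1,0)=0.0000, V(1,1)=51.7000
  t=0,j=0: stock 128.0000 → up 176.6400 (V=51.7000), down 116.4800 (V=0.0000). Price 14.6667; hedge Δ=0.8594, bond B=-95.3333.
Self-financing check: at every node Δ·S+B equals the discounted successor values.

(0,0): Delta=0.8594 Bond=-95.3333
V0=14.6667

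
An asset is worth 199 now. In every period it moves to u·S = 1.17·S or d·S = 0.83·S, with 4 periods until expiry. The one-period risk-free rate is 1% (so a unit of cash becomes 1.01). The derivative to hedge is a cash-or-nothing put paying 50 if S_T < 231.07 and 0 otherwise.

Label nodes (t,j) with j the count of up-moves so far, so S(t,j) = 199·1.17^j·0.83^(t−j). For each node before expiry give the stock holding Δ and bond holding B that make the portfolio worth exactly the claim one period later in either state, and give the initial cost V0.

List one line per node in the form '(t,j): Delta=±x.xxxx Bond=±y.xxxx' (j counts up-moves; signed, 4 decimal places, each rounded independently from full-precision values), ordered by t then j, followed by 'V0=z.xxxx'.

(0,0): Delta=-0.2838 Bond=87.3317
(1,0): Delta=-0.2446 Bond=81.7336
(1,1): Delta=-0.3085 Bond=93.9574
(2,0): Delta=0.0000 Bond=49.0148
(2,1): Delta=-0.3989 Bond=112.3609
(2,2): Delta=-0.2515 Bond=79.3735
(3,0): Delta=0.0000 Bond=49.5050
(3,1): Delta=0.0000 Bond=49.5050
(3,2): Delta=-0.6504 Bond=170.3553
(3,3): Delta=0.0000 Bond=0.0000
V0=30.8541

Under the risk-neutral measure, an up-move has probability p* = (R−d)/(u−d) = 0.5294 and values discount at R = 1.01.
Terminal values V(4,·): V(4,0)=50.0000, V(4,1)=50.0000, V(4,2)=50.0000, V(4,3)=0.0000, V(4,4)=0.0000
(3,0): S=113.7856. Δ = (V_up−V_dn)/(S_up−S_dn) = (50.0000−50.0000)/(133.1292−94.4421) = 0.0000. V = [p*·50.0000 + (1−p*)·50.0000]/1.01 = 49.5050. B = V − Δ·S = 49.5050.
(3,1): S=160.3966. Δ = (V_up−V_dn)/(S_up−S_dn) = (50.0000−50.0000)/(187.6640−133.1292) = 0.0000. V = [p*·50.0000 + (1−p*)·50.0000]/1.01 = 49.5050. B = V − Δ·S = 49.5050.
(3,2): S=226.1012. Δ = (V_up−V_dn)/(S_up−S_dn) = (0.0000−50.0000)/(264.5384−187.6640) = -0.6504. V = [p*·0.0000 + (1−p*)·50.0000]/1.01 = 23.2964. B = V − Δ·S = 170.3553.
(3,3): S=318.7210. Δ = (V_up−V_dn)/(S_up−S_dn) = (0.0000−0.0000)/(372.9036−264.5384) = 0.0000. V = [p*·0.0000 + (1−p*)·0.0000]/1.01 = 0.0000. B = V − Δ·S = 0.0000.
(2,0): S=137.0911. Δ = (V_up−V_dn)/(S_up−S_dn) = (49.5050−49.5050)/(160.3966−113.7856) = 0.0000. V = [p*·49.5050 + (1−p*)·49.5050]/1.01 = 49.0148. B = V − Δ·S = 49.0148.
(2,1): S=193.2489. Δ = (V_up−V_dn)/(S_up−S_dn) = (23.2964−49.5050)/(226.1012−160.3966) = -0.3989. V = [p*·23.2964 + (1−p*)·49.5050]/1.01 = 35.2771. B = V − Δ·S = 112.3609.
(2,2): S=272.4111. Δ = (V_up−V_dn)/(S_up−S_dn) = (0.0000−23.2964)/(318.7210−226.1012) = -0.2515. V = [p*·0.0000 + (1−p*)·23.2964]/1.01 = 10.8545. B = V − Δ·S = 79.3735.
(1,0): S=165.1700. Δ = (V_up−V_dn)/(S_up−S_dn) = (35.2771−49.0148)/(193.2489−137.0911) = -0.2446. V = [p*·35.2771 + (1−p*)·49.0148]/1.01 = 41.3286. B = V − Δ·S = 81.7336.
(1,1): S=232.8300. Δ = (V_up−V_dn)/(S_up−S_dn) = (10.8545−35.2771)/(272.4111−193.2489) = -0.3085. V = [p*·10.8545 + (1−p*)·35.2771]/1.01 = 22.1262. B = V − Δ·S = 93.9574.
(0,0): S=199.0000. Δ = (V_up−V_dn)/(S_up−S_dn) = (22.1262−41.3286)/(232.8300−165.1700) = -0.2838. V = [p*·22.1262 + (1−p*)·41.3286]/1.01 = 30.8541. B = V − Δ·S = 87.3317.
Self-financing check: at every node Δ·S+B equals the discounted successor values.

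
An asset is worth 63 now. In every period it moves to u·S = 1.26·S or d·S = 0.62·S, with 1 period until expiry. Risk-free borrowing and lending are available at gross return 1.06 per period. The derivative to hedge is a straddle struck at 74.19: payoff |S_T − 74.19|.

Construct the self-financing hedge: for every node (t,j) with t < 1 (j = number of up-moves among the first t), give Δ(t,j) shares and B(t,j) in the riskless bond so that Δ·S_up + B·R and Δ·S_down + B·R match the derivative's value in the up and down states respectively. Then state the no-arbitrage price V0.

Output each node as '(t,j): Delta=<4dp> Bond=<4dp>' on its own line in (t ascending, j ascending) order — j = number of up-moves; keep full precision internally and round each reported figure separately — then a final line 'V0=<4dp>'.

Under the risk-neutral measure, an up-move has probability p* = (R−d)/(u−d) = 0.6875 and values discount at R = 1.06.
Terminal payoffs: V(1,0)=35.1300, V(1,1)=5.1900
(0,0): S=63.0000. Δ = (V_up−V_dn)/(S_up−S_dn) = (5.1900−35.1300)/(79.3800−39.0600) = -0.7426. V = [p*·5.1900 + (1−p*)·35.1300]/1.06 = 13.7229. B = V − Δ·S = 60.5041.
Check: Δ(0,0)·S0 + B(0,0) = 13.7229 = V0.

(0,0): Delta=-0.7426 Bond=60.5041
V0=13.7229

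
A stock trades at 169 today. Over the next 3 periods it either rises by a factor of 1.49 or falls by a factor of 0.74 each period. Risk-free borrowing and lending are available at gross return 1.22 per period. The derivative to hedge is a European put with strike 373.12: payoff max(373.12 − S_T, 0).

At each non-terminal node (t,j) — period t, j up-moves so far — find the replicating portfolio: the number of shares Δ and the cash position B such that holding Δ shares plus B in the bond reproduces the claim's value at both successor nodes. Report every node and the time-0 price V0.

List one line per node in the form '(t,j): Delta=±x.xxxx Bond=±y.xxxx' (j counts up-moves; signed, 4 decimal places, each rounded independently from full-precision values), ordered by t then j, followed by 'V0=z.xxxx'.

(0,0): Delta=-0.5963 Bond=164.1003
(1,0): Delta=-1.0000 Bond=250.6853
(1,1): Delta=-0.4836 Bond=171.8057
(2,0): Delta=-1.0000 Bond=305.8361
(2,1): Delta=-1.0000 Bond=305.8361
(2,2): Delta=-0.3393 Bond=155.4718
V0=63.3205

Under the risk-neutral measure, an up-move has probability p* = (R−d)/(u−d) = 0.6400 and values discount at R = 1.22.
Payoff layer (t=3): V(3,0)=304.6371, V(3,1)=235.2288, V(3,2)=95.4743, V(3,3)=0.0000
  t=2,j=0: stock 92.5444 → up 137.8912 (V=235.2288), down 68.4829 (V=304.6371). Price 213.2917; hedge Δ=-1.0000, bond B=305.8361.
  t=2,j=1: stock 186.3394 → up 277.6457 (V=95.4743), down 137.8912 (V=235.2288). Price 119.4967; hedge Δ=-1.0000, bond B=305.8361.
  t=2,j=2: stock 375.1969 → up 559.0434 (V=0.0000), down 277.6457 (V=95.4743). Price 28.1727; hedge Δ=-0.3393, bond B=155.4718.
  t=1,j=0: stock 125.0600 → up 186.3394 (V=119.4967), down 92.5444 (V=213.2917). Price 125.6253; hedge Δ=-1.0000, bond B=250.6853.
  t=1,j=1: stock 251.8100 → up 375.1969 (V=28.1727), down 186.3394 (V=119.4967). Price 50.0405; hedge Δ=-0.4836, bond B=171.8057.
  t=0,j=0: stock 169.0000 → up 251.8100 (V=50.0405), down 125.0600 (V=125.6253). Price 63.3205; hedge Δ=-0.5963, bond B=164.1003.
Root portfolio cost Δ·169+B reproduces V0=63.3205.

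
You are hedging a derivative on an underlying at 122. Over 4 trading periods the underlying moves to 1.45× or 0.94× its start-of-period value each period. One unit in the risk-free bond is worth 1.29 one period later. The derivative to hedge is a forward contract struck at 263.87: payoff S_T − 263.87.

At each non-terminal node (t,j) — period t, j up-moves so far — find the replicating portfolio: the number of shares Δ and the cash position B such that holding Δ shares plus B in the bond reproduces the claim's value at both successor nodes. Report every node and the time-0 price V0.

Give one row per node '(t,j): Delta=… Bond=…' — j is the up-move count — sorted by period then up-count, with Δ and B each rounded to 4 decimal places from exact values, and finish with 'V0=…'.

(0,0): Delta=1.0000 Bond=-95.2865
(1,0): Delta=1.0000 Bond=-122.9195
(1,1): Delta=1.0000 Bond=-122.9195
(2,0): Delta=1.0000 Bond=-158.5662
(2,1): Delta=1.0000 Bond=-158.5662
(2,2): Delta=1.0000 Bond=-158.5662
(3,0): Delta=1.0000 Bond=-204.5504
(3,1): Delta=1.0000 Bond=-204.5504
(3,2): Delta=1.0000 Bond=-204.5504
(3,3): Delta=1.0000 Bond=-204.5504
V0=26.7135

Since d<R<u, set p* = (R−d)/(u−d) = 0.6863; price each node as the discounted p*-expectation of its children.
Terminal values V(4,·): V(4,0)=-168.6186, V(4,1)=-116.9397, V(4,2)=-37.2222, V(4,3)=85.7463, V(4,4)=275.4318
  t=3,j=0: stock 101.3312 → up 146.9303 (V=-116.9397), down 95.2514 (V=-168.6186). Price -103.2191; hedge Δ=1.0000, bond B=-204.5504.
  t=3,j=1: stock 156.3088 → up 226.6478 (V=-37.2222), down 146.9303 (V=-116.9397). Price -48.2415; hedge Δ=1.0000, bond B=-204.5504.
  t=3,j=2: stock 241.1147 → up 349.6163 (V=85.7463), down 226.6478 (V=-37.2222). Price 36.5643; hedge Δ=1.0000, bond B=-204.5504.
  t=3,j=3: stock 371.9323 → up 539.3018 (V=275.4318), down 349.6163 (V=85.7463). Price 167.3819; hedge Δ=1.0000, bond B=-204.5504.
  t=2,j=0: stock 107.7992 → up 156.3088 (V=-48.2415), down 101.3312 (V=-103.2191). Price -50.7670; hedge Δ=1.0000, bond B=-158.5662.
  t=2,j=1: stock 166.2860 → up 241.1147 (V=36.5643), down 156.3088 (V=-48.2415). Price 7.7198; hedge Δ=1.0000, bond B=-158.5662.
  t=2,j=2: stock 256.5050 → up 371.9322 (V=167.3819), down 241.1147 (V=36.5643). Price 97.9388; hedge Δ=1.0000, bond B=-158.5662.
  t=1,j=0: stock 114.6800 → up 166.2860 (V=7.7198), down 107.7992 (V=-50.7670). Price -8.2395; hedge Δ=1.0000, bond B=-122.9195.
  t=1,j=1: stock 176.9000 → up 256.5050 (V=97.9388), down 166.2860 (V=7.7198). Price 53.9805; hedge Δ=1.0000, bond B=-122.9195.
  t=0,j=0: stock 122.0000 → up 176.9000 (V=53.9805), down 114.6800 (V=-8.2395). Price 26.7135; hedge Δ=1.0000, bond B=-95.2865.
Root portfolio cost Δ·122+B reproduces V0=26.7135.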